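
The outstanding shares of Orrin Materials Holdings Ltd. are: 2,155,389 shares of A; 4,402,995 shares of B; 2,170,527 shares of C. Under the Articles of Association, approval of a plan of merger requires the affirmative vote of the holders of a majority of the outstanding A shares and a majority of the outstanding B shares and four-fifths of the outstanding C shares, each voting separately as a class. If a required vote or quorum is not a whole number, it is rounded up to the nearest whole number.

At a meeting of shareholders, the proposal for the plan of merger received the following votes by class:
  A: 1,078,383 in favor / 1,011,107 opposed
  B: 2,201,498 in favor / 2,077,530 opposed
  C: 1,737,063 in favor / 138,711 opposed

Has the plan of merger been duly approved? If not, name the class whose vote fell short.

A: a majority of 2155389 is 1077695; 1,077,695 required, 1,078,383 in favor — approved.
B: a majority of 4402995 is 2201498; 2,201,498 required, 2,201,498 in favor — approved.
C: 4/5 of 2170527 = 1736421.60, rounded up to 1736422; 1,736,422 required, 1,737,063 in favor — approved.

Approved — every class gave the required vote.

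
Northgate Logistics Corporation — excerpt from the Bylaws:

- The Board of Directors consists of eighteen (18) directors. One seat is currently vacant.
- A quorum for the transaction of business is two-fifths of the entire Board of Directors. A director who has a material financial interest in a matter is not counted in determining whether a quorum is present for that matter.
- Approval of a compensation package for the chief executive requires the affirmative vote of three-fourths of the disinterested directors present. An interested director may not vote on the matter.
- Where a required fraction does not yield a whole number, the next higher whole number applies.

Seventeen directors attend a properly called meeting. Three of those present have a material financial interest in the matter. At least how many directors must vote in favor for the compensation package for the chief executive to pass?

11

The compensation package for the chief executive requires three-fourths of the disinterested directors present (17 − 3 = 14).
3/4 of 14 = 10.50, rounded up to 11.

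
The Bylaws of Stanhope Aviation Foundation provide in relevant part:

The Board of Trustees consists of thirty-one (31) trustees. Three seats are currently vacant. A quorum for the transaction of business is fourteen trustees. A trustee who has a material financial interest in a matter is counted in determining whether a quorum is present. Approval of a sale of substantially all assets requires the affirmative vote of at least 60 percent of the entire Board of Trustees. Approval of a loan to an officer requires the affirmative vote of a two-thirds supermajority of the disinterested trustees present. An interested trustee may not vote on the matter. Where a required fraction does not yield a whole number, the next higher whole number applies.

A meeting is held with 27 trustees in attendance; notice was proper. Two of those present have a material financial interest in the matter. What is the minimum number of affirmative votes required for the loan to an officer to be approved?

17

The loan to an officer requires two-thirds of the disinterested trustees present (27 − 2 = 25).
2/3 of 25 = 16.67, rounded up to 17.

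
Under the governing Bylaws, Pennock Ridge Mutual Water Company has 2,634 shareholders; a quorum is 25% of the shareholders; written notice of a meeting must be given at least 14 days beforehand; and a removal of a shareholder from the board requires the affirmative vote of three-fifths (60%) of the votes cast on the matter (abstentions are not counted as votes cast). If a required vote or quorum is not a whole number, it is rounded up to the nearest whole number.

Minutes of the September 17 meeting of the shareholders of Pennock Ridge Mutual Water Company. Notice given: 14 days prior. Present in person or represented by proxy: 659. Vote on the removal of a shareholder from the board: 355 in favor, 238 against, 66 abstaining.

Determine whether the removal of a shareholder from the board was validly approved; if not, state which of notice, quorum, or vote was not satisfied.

Notice: 14 days given; 14 required. Satisfied.
Quorum: 25% of 2,634 = 658.50, rounded up to 659; 659 present. Satisfied.
Vote: requires three-fifths of the votes cast (659 − 66 abstaining = 593); 3/5 of 593 = 355.80, rounded up to 356, so 356 needed; 355 in favor. Not satisfied.

Invalid — vote requirement not satisfied.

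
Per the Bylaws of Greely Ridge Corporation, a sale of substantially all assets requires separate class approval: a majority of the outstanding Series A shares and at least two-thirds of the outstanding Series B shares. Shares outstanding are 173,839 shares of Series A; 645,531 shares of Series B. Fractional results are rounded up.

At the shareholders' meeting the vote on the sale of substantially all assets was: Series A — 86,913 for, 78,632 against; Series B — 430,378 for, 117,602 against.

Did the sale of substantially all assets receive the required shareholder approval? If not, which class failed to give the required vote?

Not approved — the Series A shares did not give the required vote.

Series A: a majority of 173839 is 86920; 86,920 required, 86,913 in favor — not approved.
Series B: 2/3 of 645531 = 430354; 430,354 required, 430,378 in favor — approved.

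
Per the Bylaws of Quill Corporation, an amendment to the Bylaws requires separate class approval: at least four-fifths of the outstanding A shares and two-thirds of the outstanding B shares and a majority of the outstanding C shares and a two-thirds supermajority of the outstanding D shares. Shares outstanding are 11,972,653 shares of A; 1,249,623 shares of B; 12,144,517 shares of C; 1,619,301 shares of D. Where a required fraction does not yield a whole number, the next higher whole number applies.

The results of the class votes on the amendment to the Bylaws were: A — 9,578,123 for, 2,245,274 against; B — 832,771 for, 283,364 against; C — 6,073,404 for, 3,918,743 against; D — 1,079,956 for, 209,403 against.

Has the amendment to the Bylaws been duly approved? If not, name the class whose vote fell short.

Not approved — the B shares did not give the required vote.

A: 4/5 of 11972653 = 9578122.40, rounded up to 9578123; 9,578,123 required, 9,578,123 in favor — approved.
B: 2/3 of 1249623 = 833082; 833,082 required, 832,771 in favor — not approved.
C: a majority of 12144517 is 6072259; 6,072,259 required, 6,073,404 in favor — approved.
D: 2/3 of 1619301 = 1079534; 1,079,534 required, 1,079,956 in favor — approved.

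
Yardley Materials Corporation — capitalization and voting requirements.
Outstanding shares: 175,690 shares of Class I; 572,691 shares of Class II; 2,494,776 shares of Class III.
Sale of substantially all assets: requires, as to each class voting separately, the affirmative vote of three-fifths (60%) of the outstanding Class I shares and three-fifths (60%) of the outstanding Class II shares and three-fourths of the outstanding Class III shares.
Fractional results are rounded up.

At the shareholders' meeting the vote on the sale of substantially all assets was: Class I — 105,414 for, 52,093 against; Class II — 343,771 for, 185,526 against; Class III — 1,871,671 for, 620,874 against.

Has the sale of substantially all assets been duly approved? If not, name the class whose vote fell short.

Approved — every class gave the required vote.

Class I: 3/5 of 175690 = 105414; 105,414 required, 105,414 in favor — approved.
Class II: 3/5 of 572691 = 343614.60, rounded up to 343615; 343,615 required, 343,771 in favor — approved.
Class III: 3/4 of 2494776 = 1871082; 1,871,082 required, 1,871,671 in favor — approved.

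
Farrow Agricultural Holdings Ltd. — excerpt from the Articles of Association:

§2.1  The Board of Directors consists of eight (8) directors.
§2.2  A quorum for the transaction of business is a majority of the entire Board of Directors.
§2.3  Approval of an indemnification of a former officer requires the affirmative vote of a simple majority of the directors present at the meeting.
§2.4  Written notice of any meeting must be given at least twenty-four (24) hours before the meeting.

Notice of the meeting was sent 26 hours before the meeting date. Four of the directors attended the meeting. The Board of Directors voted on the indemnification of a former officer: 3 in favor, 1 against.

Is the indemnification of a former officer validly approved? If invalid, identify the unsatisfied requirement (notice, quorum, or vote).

Notice: 26 hours given; 24 required (26 ≥ 24). Satisfied.
Quorum: 4 present; quorum is 5. Not satisfied.
Vote: the indemnification of a former officer requires a majority of the directors present (4). A majority of 4 is 3, so 3 affirmative votes are needed; 3 voted in favor. Satisfied. (Moot — without a quorum no business can be validly transacted.)

Invalid — quorum requirement not satisfied.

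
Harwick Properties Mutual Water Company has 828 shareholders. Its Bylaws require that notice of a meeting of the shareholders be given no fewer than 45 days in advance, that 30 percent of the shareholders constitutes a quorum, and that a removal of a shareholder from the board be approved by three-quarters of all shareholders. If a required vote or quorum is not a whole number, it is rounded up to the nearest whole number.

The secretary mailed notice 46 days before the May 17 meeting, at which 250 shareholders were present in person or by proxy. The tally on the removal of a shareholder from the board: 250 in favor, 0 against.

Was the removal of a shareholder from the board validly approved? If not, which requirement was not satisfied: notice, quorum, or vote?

Invalid — vote requirement not satisfied.

Notice: 46 days given; 45 required. Satisfied.
Quorum: 30% of 828 = 248.40, rounded up to 249; 250 present. Satisfied.
Vote: requires three-fourths of all shareholders (828); 3/4 of 828 = 621, so 621 needed; 250 in favor. Not satisfied.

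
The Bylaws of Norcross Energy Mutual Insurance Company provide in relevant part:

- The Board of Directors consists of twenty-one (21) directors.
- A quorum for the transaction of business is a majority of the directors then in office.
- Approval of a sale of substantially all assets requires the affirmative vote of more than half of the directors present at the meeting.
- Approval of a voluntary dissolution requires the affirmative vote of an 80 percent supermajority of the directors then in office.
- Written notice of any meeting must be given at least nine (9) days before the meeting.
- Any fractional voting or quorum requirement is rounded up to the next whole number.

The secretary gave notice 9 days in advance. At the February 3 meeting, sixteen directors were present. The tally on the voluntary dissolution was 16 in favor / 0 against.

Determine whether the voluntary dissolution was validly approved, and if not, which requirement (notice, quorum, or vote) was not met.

Notice: 9 days given; 9 required (9 ≥ 9). Satisfied.
Quorum: 16 present; quorum is 11. Satisfied.
Vote: the voluntary dissolution requires four-fifths of the directors then in office (21). 4/5 of 21 = 16.80, rounded up to 17, so 17 affirmative votes are needed; 16 voted in favor. Not satisfied.

Invalid — vote requirement not satisfied.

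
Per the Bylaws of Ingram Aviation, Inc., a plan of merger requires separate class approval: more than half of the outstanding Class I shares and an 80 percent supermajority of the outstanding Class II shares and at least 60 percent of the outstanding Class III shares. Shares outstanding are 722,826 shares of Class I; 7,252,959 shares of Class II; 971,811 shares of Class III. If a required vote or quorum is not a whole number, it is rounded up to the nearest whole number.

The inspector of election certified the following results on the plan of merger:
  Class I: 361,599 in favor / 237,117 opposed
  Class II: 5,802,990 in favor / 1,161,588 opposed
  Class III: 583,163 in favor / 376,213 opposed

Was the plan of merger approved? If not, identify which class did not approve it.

Approved — every class gave the required vote.

Class I: a majority of 722826 is 361414; 361,414 required, 361,599 in favor — approved.
Class II: 4/5 of 7252959 = 5802367.20, rounded up to 5802368; 5,802,368 required, 5,802,990 in favor — approved.
Class III: 3/5 of 971811 = 583086.60, rounded up to 583087; 583,087 required, 583,163 in favor — approved.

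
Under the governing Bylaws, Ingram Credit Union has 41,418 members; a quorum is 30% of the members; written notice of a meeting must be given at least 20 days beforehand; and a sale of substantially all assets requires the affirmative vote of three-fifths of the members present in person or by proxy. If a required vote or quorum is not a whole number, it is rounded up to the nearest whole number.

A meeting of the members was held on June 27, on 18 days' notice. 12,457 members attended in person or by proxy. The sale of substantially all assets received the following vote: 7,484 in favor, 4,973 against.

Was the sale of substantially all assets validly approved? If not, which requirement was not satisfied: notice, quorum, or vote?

Notice: 18 days given; 20 required. Not satisfied.
Quorum: 30% of 41,418 = 12,425.40, rounded up to 12,426; 12,457 present. Satisfied.
Vote: requires three-fifths of those present (12,457); 3/5 of 12457 = 7474.20, rounded up to 7475, so 7,475 needed; 7,484 in favor. Satisfied.

Invalid — notice requirement not satisfied.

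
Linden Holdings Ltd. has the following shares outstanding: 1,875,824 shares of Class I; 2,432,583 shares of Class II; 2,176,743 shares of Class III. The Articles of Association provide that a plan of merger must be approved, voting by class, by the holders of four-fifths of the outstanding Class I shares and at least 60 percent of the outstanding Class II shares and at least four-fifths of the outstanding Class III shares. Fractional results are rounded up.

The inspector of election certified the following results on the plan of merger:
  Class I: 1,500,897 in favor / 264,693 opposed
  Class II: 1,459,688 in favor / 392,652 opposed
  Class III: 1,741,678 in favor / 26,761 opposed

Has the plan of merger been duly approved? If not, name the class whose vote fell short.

Approved — every class gave the required vote.

Class I: 4/5 of 1875824 = 1500659.20, rounded up to 1500660; 1,500,660 required, 1,500,897 in favor — approved.
Class II: 3/5 of 2432583 = 1459549.80, rounded up to 1459550; 1,459,550 required, 1,459,688 in favor — approved.
Class III: 4/5 of 2176743 = 1741394.40, rounded up to 1741395; 1,741,395 required, 1,741,678 in favor — approved.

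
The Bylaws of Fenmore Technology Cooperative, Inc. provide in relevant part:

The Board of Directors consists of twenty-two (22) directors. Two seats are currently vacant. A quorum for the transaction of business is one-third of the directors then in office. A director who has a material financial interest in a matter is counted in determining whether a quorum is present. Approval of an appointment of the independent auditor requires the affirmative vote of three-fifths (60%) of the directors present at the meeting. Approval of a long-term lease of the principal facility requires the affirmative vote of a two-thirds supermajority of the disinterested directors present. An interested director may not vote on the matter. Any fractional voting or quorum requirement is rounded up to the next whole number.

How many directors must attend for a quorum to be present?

1/3 of 20 = 6.67, rounded up to 7.

7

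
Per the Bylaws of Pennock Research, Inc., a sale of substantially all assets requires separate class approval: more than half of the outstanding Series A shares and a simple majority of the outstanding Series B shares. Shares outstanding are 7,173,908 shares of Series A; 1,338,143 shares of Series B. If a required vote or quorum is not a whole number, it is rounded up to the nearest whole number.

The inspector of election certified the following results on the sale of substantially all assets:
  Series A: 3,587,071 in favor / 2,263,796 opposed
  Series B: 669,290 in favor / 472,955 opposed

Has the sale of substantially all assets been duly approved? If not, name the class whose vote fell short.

Series A: a majority of 7173908 is 3586955; 3,586,955 required, 3,587,071 in favor — approved.
Series B: a majority of 1338143 is 669072; 669,072 required, 669,290 in favor — approved.

Approved — every class gave the required vote.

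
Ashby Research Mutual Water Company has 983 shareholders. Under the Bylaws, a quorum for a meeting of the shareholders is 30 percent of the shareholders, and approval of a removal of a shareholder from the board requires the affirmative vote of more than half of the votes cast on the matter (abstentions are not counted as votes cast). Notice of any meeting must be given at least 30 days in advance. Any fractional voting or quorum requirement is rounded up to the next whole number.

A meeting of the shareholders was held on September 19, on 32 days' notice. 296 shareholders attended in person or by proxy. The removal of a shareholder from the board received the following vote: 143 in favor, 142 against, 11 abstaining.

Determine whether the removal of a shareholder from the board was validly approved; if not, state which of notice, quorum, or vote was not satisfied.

Notice: 32 days given; 30 required. Satisfied.
Quorum: 30% of 983 = 294.90, rounded up to 295; 296 present. Satisfied.
Vote: requires a majority of the votes cast (296 − 11 abstaining = 285); a majority of 285 is 143, so 143 needed; 143 in favor. Satisfied.

Valid — all requirements satisfied.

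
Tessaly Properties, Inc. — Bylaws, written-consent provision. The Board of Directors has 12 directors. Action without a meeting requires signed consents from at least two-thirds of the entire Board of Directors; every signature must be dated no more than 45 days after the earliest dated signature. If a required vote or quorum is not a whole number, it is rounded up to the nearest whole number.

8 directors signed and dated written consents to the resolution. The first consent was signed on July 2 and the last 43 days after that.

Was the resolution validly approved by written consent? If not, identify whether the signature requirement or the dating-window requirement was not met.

Effective — both the signature and dating-window requirements are satisfied.

Signatures required: at least two-thirds of 12 — 2/3 of 12 = 8, so 8 needed; 8 signed. Sufficient.
Dating window: the latest signature is 43 days after the earliest; the limit is 45 days. Within the window.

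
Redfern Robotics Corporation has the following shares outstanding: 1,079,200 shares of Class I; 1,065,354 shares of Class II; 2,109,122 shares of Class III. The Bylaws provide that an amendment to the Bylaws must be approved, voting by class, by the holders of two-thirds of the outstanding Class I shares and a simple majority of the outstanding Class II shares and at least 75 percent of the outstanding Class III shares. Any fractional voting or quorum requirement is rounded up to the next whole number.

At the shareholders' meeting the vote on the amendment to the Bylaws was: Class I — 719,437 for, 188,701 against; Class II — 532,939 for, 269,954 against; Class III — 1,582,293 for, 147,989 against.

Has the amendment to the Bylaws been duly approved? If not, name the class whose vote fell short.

Not approved — the Class I shares did not give the required vote.

Class I: 2/3 of 1079200 = 719466.67, rounded up to 719467; 719,467 required, 719,437 in favor — not approved.
Class II: a majority of 1065354 is 532678; 532,678 required, 532,939 in favor — approved.
Class III: 3/4 of 2109122 = 1581841.50, rounded up to 1581842; 1,581,842 required, 1,582,293 in favor — approved.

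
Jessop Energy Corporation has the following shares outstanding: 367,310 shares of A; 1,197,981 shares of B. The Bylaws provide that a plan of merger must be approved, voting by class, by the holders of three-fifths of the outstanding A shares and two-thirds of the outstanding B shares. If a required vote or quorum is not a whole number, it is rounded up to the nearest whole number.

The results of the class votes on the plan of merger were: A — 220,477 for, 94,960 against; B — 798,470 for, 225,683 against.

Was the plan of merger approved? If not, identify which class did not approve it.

A: 3/5 of 367310 = 220386; 220,386 required, 220,477 in favor — approved.
B: 2/3 of 1197981 = 798654; 798,654 required, 798,470 in favor — not approved.

Not approved — the B shares did not give the required vote.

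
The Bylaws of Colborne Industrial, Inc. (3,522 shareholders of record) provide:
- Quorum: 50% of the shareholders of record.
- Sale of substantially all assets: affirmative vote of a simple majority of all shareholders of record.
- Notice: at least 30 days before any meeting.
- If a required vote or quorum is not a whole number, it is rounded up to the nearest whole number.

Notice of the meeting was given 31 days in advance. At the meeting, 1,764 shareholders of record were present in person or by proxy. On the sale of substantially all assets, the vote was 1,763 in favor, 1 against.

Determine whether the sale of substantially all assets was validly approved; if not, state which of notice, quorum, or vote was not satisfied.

Valid — all requirements satisfied.

Notice: 31 days given; 30 required. Satisfied.
Quorum: 50% of 3,522 = 1,761; 1,764 present. Satisfied.
Vote: requires a majority of all shareholders of record (3,522); a majority of 3522 is 1762, so 1,762 needed; 1,763 in favor. Satisfied.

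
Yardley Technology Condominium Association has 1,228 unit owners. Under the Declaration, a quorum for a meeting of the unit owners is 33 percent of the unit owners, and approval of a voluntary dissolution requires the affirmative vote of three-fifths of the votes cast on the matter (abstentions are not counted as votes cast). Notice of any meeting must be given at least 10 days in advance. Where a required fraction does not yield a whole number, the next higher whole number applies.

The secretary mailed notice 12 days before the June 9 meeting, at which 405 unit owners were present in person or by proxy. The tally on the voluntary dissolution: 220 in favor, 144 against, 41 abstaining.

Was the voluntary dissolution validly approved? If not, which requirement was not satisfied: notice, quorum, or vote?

Notice: 12 days given; 10 required. Satisfied.
Quorum: 33% of 1,228 = 405.24, rounded up to 406; 405 present. Not satisfied.
Vote: requires three-fifths of the votes cast (405 − 41 abstaining = 364); 3/5 of 364 = 218.40, rounded up to 219, so 219 needed; 220 in favor. Satisfied.

Invalid — quorum requirement not satisfied.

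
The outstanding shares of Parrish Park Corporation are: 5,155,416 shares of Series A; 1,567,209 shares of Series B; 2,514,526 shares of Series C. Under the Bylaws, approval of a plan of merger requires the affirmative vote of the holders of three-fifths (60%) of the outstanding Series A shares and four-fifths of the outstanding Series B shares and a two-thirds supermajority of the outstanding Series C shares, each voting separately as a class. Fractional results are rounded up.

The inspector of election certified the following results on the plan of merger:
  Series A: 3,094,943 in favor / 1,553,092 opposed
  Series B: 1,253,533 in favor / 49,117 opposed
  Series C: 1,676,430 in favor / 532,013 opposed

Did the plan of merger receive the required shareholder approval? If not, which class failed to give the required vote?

Not approved — the Series B shares did not give the required vote.

Series A: 3/5 of 5155416 = 3093249.60, rounded up to 3093250; 3,093,250 required, 3,094,943 in favor — approved.
Series B: 4/5 of 1567209 = 1253767.20, rounded up to 1253768; 1,253,768 required, 1,253,533 in favor — not approved.
Series C: 2/3 of 2514526 = 1676350.67, rounded up to 1676351; 1,676,351 required, 1,676,430 in favor — approved.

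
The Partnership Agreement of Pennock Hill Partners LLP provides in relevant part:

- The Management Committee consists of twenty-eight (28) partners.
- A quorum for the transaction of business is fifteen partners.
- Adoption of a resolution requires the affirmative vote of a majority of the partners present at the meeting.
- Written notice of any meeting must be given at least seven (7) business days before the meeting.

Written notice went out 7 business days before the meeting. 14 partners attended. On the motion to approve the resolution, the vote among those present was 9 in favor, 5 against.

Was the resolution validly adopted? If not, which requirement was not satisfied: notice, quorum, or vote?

Notice: 7 business days given; 7 required (7 ≥ 7). Satisfied.
Quorum: 14 present; quorum is 15. Not satisfied.
Vote: the resolution requires a majority of the partners present (14). A majority of 14 is 8, so 8 affirmative votes are needed; 9 voted in favor. Satisfied. (Moot — without a quorum no business can be validly transacted.)

Invalid — quorum requirement not satisfied.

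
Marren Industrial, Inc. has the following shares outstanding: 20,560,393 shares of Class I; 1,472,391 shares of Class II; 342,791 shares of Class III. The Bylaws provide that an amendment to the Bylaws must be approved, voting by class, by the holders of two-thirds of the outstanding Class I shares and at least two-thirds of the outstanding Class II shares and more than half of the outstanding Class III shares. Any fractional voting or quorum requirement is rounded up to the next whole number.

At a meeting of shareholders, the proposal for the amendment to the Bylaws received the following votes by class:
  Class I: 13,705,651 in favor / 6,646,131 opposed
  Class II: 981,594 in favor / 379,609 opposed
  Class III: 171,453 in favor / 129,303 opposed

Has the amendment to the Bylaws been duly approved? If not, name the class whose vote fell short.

Class I: 2/3 of 20560393 = 13706928.67, rounded up to 13706929; 13,706,929 required, 13,705,651 in favor — not approved.
Class II: 2/3 of 1472391 = 981594; 981,594 required, 981,594 in favor — approved.
Class III: a majority of 342791 is 171396; 171,396 required, 171,453 in favor — approved.

Not approved — the Class I shares did not give the required vote.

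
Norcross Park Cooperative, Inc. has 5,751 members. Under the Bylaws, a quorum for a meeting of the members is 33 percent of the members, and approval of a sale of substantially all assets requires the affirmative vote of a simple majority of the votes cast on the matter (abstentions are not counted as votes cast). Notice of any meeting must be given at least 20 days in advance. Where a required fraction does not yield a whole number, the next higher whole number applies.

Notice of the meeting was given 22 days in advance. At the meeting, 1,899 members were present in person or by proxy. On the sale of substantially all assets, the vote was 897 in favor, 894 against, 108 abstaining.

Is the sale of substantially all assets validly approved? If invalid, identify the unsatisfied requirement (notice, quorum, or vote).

Notice: 22 days given; 20 required. Satisfied.
Quorum: 33% of 5,751 = 1,897.83, rounded up to 1,898; 1,899 present. Satisfied.
Vote: requires a majority of the votes cast (1,899 − 108 abstaining = 1,791); a majority of 1791 is 896, so 896 needed; 897 in favor. Satisfied.

Valid — all requirements satisfied.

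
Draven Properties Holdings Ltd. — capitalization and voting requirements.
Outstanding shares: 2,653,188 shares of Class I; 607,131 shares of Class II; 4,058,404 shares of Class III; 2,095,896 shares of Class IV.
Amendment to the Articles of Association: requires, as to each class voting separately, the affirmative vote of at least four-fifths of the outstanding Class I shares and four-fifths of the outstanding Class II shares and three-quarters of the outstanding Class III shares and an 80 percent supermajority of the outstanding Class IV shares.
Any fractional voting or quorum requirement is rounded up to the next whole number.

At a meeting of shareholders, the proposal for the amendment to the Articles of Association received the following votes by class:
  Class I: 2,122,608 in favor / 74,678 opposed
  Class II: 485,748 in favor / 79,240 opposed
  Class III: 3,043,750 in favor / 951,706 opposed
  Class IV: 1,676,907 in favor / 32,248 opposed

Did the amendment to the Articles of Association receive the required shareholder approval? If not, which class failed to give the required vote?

Not approved — the Class III shares did not give the required vote.

Class I: 4/5 of 2653188 = 2122550.40, rounded up to 2122551; 2,122,551 required, 2,122,608 in favor — approved.
Class II: 4/5 of 607131 = 485704.80, rounded up to 485705; 485,705 required, 485,748 in favor — approved.
Class III: 3/4 of 4058404 = 3043803; 3,043,803 required, 3,043,750 in favor — not approved.
Class IV: 4/5 of 2095896 = 1676716.80, rounded up to 1676717; 1,676,717 required, 1,676,907 in favor — approved.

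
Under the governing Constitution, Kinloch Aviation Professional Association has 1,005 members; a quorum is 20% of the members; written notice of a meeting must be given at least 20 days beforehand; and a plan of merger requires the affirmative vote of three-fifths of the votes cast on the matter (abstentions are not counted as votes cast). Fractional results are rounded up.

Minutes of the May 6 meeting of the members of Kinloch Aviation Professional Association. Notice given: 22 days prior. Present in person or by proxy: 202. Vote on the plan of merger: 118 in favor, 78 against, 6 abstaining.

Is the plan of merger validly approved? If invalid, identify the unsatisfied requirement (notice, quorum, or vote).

Notice: 22 days given; 20 required. Satisfied.
Quorum: 20% of 1,005 = 201; 202 present. Satisfied.
Vote: requires three-fifths of the votes cast (202 − 6 abstaining = 196); 3/5 of 196 = 117.60, rounded up to 118, so 118 needed; 118 in favor. Satisfied.

Valid — all requirements satisfied.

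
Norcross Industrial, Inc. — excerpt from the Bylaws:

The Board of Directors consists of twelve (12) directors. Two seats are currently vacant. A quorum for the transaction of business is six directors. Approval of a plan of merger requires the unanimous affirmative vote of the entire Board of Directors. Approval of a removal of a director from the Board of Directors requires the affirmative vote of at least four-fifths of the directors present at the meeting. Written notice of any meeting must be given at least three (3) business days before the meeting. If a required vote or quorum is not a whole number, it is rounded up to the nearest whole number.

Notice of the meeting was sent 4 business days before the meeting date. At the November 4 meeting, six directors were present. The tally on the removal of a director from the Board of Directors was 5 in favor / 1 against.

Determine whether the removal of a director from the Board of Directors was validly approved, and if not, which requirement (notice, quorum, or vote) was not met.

Valid — all requirements satisfied.

Notice: 4 business days given; 3 required (4 ≥ 3). Satisfied.
Quorum: 6 present; quorum is 6. Satisfied.
Vote: the removal of a director from the Board of Directors requires four-fifths of the directors present (6). 4/5 of 6 = 4.80, rounded up to 5, so 5 affirmative votes are needed; 5 voted in favor. Satisfied.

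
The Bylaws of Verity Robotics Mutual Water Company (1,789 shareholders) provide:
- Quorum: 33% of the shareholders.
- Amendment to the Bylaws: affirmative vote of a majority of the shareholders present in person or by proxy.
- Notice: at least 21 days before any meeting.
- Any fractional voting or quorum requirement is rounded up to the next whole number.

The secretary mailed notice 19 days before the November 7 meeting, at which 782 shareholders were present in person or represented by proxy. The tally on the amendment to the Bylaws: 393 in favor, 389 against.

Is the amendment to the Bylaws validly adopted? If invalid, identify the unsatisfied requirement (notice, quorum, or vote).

Invalid — notice requirement not satisfied.

Notice: 19 days given; 21 required. Not satisfied.
Quorum: 33% of 1,789 = 590.37, rounded up to 591; 782 present. Satisfied.
Vote: requires a majority of those present (782); a majority of 782 is 392, so 392 needed; 393 in favor. Satisfied.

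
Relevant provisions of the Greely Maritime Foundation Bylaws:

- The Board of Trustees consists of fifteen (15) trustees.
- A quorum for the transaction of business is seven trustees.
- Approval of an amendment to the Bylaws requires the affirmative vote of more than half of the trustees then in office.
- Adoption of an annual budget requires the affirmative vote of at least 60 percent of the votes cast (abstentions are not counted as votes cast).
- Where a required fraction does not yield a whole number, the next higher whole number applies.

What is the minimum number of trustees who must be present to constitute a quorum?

The quorum is fixed at 7.

7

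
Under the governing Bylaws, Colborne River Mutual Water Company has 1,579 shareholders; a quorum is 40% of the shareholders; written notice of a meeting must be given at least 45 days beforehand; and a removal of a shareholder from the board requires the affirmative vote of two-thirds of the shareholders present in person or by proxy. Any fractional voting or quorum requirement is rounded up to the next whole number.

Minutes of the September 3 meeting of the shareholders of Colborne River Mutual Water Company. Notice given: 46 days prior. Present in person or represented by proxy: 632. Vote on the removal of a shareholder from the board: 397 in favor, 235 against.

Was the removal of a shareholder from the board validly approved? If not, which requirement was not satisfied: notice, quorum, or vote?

Notice: 46 days given; 45 required. Satisfied.
Quorum: 40% of 1,579 = 631.60, rounded up to 632; 632 present. Satisfied.
Vote: requires two-thirds of those present (632); 2/3 of 632 = 421.33, rounded up to 422, so 422 needed; 397 in favor. Not satisfied.

Invalid — vote requirement not satisfied.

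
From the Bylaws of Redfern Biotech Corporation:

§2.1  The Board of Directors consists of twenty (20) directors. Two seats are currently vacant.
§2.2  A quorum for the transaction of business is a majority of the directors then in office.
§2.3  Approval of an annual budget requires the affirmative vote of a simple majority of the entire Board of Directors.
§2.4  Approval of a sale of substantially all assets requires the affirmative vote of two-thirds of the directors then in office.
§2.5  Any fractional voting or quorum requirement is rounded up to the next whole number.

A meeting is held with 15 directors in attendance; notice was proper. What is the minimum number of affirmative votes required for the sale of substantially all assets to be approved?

The sale of substantially all assets requires two-thirds of the directors then in office (18).
2/3 of 18 = 12.

12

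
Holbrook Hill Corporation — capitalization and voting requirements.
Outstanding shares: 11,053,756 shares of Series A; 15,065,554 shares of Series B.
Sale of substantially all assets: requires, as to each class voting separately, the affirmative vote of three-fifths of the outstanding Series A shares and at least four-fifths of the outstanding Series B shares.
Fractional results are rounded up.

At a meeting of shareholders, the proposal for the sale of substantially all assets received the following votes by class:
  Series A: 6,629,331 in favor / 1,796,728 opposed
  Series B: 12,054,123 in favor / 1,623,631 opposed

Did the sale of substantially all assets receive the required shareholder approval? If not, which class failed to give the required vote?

Series A: 3/5 of 11053756 = 6632253.60, rounded up to 6632254; 6,632,254 required, 6,629,331 in favor — not approved.
Series B: 4/5 of 15065554 = 12052443.20, rounded up to 12052444; 12,052,444 required, 12,054,123 in favor — approved.

Not approved — the Series A shares did not give the required vote.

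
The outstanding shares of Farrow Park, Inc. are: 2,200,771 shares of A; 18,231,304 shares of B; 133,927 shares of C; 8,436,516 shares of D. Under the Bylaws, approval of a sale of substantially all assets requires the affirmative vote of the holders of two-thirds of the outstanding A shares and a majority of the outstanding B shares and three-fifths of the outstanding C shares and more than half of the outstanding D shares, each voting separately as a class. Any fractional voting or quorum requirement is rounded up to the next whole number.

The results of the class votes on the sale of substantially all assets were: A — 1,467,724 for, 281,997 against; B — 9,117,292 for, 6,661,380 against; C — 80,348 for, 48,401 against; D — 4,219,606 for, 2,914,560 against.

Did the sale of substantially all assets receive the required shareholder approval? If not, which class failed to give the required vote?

Not approved — the C shares did not give the required vote.

A: 2/3 of 2200771 = 1467180.67, rounded up to 1467181; 1,467,181 required, 1,467,724 in favor — approved.
B: a majority of 18231304 is 9115653; 9,115,653 required, 9,117,292 in favor — approved.
C: 3/5 of 133927 = 80356.20, rounded up to 80357; 80,357 required, 80,348 in favor — not approved.
D: a majority of 8436516 is 4218259; 4,218,259 required, 4,219,606 in favor — approved.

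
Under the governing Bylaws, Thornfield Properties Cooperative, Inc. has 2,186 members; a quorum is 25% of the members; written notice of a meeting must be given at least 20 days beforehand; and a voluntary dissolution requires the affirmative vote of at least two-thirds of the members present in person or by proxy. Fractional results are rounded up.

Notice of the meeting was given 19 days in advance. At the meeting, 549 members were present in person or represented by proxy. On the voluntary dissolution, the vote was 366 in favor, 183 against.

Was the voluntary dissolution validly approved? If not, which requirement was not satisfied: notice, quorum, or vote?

Notice: 19 days given; 20 required. Not satisfied.
Quorum: 25% of 2,186 = 546.50, rounded up to 547; 549 present. Satisfied.
Vote: requires two-thirds of those present (549); 2/3 of 549 = 366, so 366 needed; 366 in favor. Satisfied.

Invalid — notice requirement not satisfied.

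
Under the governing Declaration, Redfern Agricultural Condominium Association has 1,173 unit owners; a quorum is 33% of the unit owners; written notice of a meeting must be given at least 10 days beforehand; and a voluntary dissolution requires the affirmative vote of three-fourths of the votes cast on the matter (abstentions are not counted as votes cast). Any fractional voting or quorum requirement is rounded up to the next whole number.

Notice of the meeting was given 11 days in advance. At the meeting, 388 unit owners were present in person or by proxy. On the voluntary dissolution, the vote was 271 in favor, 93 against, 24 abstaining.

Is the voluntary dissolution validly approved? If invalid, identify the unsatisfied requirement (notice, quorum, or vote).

Notice: 11 days given; 10 required. Satisfied.
Quorum: 33% of 1,173 = 387.09, rounded up to 388; 388 present. Satisfied.
Vote: requires three-fourths of the votes cast (388 − 24 abstaining = 364); 3/4 of 364 = 273, so 273 needed; 271 in favor. Not satisfied.

Invalid — vote requirement not satisfied.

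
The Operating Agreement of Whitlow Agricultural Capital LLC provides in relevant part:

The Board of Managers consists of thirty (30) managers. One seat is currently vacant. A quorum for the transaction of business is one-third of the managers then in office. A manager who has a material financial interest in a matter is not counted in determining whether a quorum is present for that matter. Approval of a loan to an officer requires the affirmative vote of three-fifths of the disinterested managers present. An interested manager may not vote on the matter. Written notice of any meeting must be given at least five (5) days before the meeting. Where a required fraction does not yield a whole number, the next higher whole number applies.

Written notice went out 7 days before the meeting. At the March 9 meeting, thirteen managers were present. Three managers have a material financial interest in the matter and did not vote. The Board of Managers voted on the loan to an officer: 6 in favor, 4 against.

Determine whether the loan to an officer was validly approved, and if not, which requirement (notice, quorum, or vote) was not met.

Valid — all requirements satisfied.

Notice: 7 days given; 5 required (7 ≥ 5). Satisfied.
Quorum: 13 present, but the 3 interested managers do not count, leaving 10. Quorum is 10. Satisfied.
Vote: the loan to an officer requires three-fifths of the disinterested managers present (13 − 3 = 10). 3/5 of 10 = 6, so 6 affirmative votes are needed; 6 voted in favor. Satisfied.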